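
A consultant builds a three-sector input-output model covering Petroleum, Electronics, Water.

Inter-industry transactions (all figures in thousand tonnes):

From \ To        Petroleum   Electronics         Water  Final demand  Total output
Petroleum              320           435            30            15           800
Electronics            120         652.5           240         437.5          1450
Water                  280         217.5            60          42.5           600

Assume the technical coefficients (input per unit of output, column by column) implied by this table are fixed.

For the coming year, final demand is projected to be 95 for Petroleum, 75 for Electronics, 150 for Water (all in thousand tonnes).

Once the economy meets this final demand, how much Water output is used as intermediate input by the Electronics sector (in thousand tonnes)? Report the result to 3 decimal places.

Technical coefficients a_ij = z_ij / X_j:
  a_PP = 320/800 = 0.40, a_EP = 120/800 = 0.15, a_WP = 280/800 = 0.35
  a_PE = 435/1450 = 0.30, a_EE = 652.5/1450 = 0.45, a_WE = 217.5/1450 = 0.15
  a_PW = 30/600 = 0.05, a_EW = 240/600 = 0.40, a_WW = 60/600 = 0.10
I − A =
  [   0.60    -0.30    -0.05]
  [  -0.15     0.55    -0.40]
  [  -0.35    -0.15     0.90]
Cofactors of I−A, C_ij = (−1)^(i+j)·(minor ij) (rows/columns in the sector order above):
  C_11 = (0.55)(0.90) − (-0.40)(-0.15) = 0.4350
  C_12 = −[(-0.15)(0.90) − (-0.40)(-0.35)] = 0.2750
  C_13 = (-0.15)(-0.15) − (0.55)(-0.35) = 0.2150
  C_21 = −[(-0.30)(0.90) − (-0.05)(-0.15)] = 0.2775
  C_22 = (0.60)(0.90) − (-0.05)(-0.35) = 0.5225
  C_23 = −[(0.60)(-0.15) − (-0.30)(-0.35)] = 0.1950
  C_31 = (-0.30)(-0.40) − (-0.05)(0.55) = 0.1475
  C_32 = −[(0.60)(-0.40) − (-0.05)(-0.15)] = 0.2475
  C_33 = (0.60)(0.55) − (-0.30)(-0.15) = 0.2850
det(I−A) = Σ_j (I−A)_1j·C_1j = (0.60)(0.4350) + (-0.30)(0.2750) + (-0.05)(0.2150) = 0.16775
adj(I−A) = Cᵀ =
  [ 0.4350   0.2775   0.1475]
  [ 0.2750   0.5225   0.2475]
  [ 0.2150   0.1950   0.2850]
(I − A)⁻¹ = adj(I−A) / det(I−A) ≈
  [   2.5931     1.6542     0.8793]
  [   1.6393     3.1148     1.4754]
  [   1.2817     1.1624     1.6990]
First solve x = (I − A)⁻¹ d = adj(I−A)·d / det(I−A); in particular x_E = (0.2750·95 + 0.5225·75 + 0.2475·150) / 0.16775 = 102.4375 / 0.16775 ≈ 610.65574.
Intermediate flow from W to E: z_WE = a_WE · x_E = 0.15 × 102.4375 / 0.16775 = 15.365625 / 0.16775 ≈ 91.598.

z_WE = 91.598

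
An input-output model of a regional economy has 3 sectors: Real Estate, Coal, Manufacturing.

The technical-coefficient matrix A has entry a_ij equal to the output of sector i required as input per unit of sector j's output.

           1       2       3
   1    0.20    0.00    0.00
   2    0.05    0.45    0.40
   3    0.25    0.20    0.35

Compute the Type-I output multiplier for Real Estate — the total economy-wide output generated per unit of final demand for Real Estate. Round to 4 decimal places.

I − A =
  [   0.80     0.00     0.00]
  [  -0.05     0.55    -0.40]
  [  -0.25    -0.20     0.65]
Cofactors of I−A, C_ij = (−1)^(i+j)·(minor ij) (rows/columns in the sector order above):
  C_11 = (0.55)(0.65) − (-0.40)(-0.20) = 0.2775
  C_12 = −[(-0.05)(0.65) − (-0.40)(-0.25)] = 0.1325
  C_13 = (-0.05)(-0.20) − (0.55)(-0.25) = 0.1475
  C_21 = −[(0.00)(0.65) − (0.00)(-0.20)] = 0.0000
  C_22 = (0.80)(0.65) − (0.00)(-0.25) = 0.5200
  C_23 = −[(0.80)(-0.20) − (0.00)(-0.25)] = 0.1600
  C_31 = (0.00)(-0.40) − (0.00)(0.55) = 0.0000
  C_32 = −[(0.80)(-0.40) − (0.00)(-0.05)] = 0.3200
  C_33 = (0.80)(0.55) − (0.00)(-0.05) = 0.4400
det(I−A) = Σ_j (I−A)_1j·C_1j = (0.80)(0.2775) + (0.00)(0.1325) + (0.00)(0.1475) = 0.2220
adj(I−A) = Cᵀ =
  [ 0.2775   0.0000   0.0000]
  [ 0.1325   0.5200   0.3200]
  [ 0.1475   0.1600   0.4400]
(I − A)⁻¹ = adj(I−A) / det(I−A) ≈
  [   1.25000     0.00000     0.00000]
  [   0.59685     2.34234     1.44144]
  [   0.66441     0.72072     1.98198]
The output multiplier for sector j is the column-j sum of the Leontief inverse (I − A)⁻¹ = adj(I−A) / det(I−A).
Column 1 of adj(I−A): (0.2775, 0.1325, 0.1475); det(I−A) = 0.2220.
m_1 = (0.2775 + 0.1325 + 0.1475) / 0.2220 = 0.5575 / 0.2220 ≈ 2.5113.

m_1 = 2.5113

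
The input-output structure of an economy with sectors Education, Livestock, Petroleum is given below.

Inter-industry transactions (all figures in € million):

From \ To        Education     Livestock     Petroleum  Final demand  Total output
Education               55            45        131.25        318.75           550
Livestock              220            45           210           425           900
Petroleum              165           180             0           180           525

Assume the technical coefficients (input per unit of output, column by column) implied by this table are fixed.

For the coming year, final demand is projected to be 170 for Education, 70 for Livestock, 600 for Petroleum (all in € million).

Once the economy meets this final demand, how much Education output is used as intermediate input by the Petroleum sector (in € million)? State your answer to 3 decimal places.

Technical coefficients a_ij = z_ij / X_j:
  a_11 = 55/550 = 0.10, a_21 = 220/550 = 0.40, a_31 = 165/550 = 0.30
  a_12 = 45/900 = 0.05, a_22 = 45/900 = 0.05, a_32 = 180/900 = 0.20
  a_13 = 131.25/525 = 0.25, a_23 = 210/525 = 0.40, a_33 = 0/525 = 0.00
I − A =
  [   0.90    -0.05    -0.25]
  [  -0.40     0.95    -0.40]
  [  -0.30    -0.20     1.00]
Cofactors of I−A, C_ij = (−1)^(i+j)·(minor ij) (rows/columns in the sector order above):
  C_11 = (0.95)(1.00) − (-0.40)(-0.20) = 0.8700
  C_12 = −[(-0.40)(1.00) − (-0.40)(-0.30)] = 0.5200
  C_13 = (-0.40)(-0.20) − (0.95)(-0.30) = 0.3650
  C_21 = −[(-0.05)(1.00) − (-0.25)(-0.20)] = 0.1000
  C_22 = (0.90)(1.00) − (-0.25)(-0.30) = 0.8250
  C_23 = −[(0.90)(-0.20) − (-0.05)(-0.30)] = 0.1950
  C_31 = (-0.05)(-0.40) − (-0.25)(0.95) = 0.2575
  C_32 = −[(0.90)(-0.40) − (-0.25)(-0.40)] = 0.4600
  C_33 = (0.90)(0.95) − (-0.05)(-0.40) = 0.8350
det(I−A) = Σ_j (I−A)_1j·C_1j = (0.90)(0.8700) + (-0.05)(0.5200) + (-0.25)(0.3650) = 0.66575
adj(I−A) = Cᵀ =
  [ 0.8700   0.1000   0.2575]
  [ 0.5200   0.8250   0.4600]
  [ 0.3650   0.1950   0.8350]
(I − A)⁻¹ = adj(I−A) / det(I−A) ≈
  [   1.3068     0.1502     0.3868]
  [   0.7811     1.2392     0.6910]
  [   0.5483     0.2929     1.2542]
First solve x = (I − A)⁻¹ d = adj(I−A)·d / det(I−A); in particular x_3 = (0.3650·170 + 0.1950·70 + 0.8350·600) / 0.66575 = 576.70 / 0.66575 ≈ 866.24108.
Intermediate flow from 1 to 3: z_13 = a_13 · x_3 = 0.25 × 576.70 / 0.66575 = 144.175 / 0.66575 ≈ 216.560.

z_13 = 216.560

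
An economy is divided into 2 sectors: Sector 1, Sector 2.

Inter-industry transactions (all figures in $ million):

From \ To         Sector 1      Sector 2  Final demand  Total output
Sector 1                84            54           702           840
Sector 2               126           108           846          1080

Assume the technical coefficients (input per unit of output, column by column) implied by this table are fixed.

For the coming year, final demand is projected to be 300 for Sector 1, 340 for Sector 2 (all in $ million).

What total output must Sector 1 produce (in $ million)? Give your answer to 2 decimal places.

x_1 = 357.63

Technical coefficients a_ij = z_ij / X_j:
  a_11 = 84/840 = 0.10, a_21 = 126/840 = 0.15
  a_12 = 54/1080 = 0.05, a_22 = 108/1080 = 0.10
I − A =
  [   0.90    -0.05]
  [  -0.15     0.90]
det(I−A) = (0.90)(0.90) − (-0.05)(-0.15) = 0.8025
adj(I−A) = [[0.90, 0.05], [0.15, 0.90]]
(I − A)⁻¹ = adj(I−A) / det(I−A) ≈
  [   1.1215     0.0623]
  [   0.1869     1.1215]
x = (I − A)⁻¹ d = adj(I−A)·d / det(I−A), with det(I−A) = 0.8025:
  x_1 = (0.90·300 + 0.05·340) / 0.8025 = 287.00 / 0.8025 ≈ 357.63
  x_2 = (0.15·300 + 0.90·340) / 0.8025 = 351.00 / 0.8025 ≈ 437.38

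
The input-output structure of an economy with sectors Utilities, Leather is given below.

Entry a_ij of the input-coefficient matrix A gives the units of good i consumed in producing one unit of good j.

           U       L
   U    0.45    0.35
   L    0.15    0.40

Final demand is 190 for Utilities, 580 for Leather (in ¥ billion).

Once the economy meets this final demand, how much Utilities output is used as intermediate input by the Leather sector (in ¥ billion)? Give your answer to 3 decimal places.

z_UL = 438.288

I − A =
  [   0.55    -0.35]
  [  -0.15     0.60]
det(I−A) = (0.55)(0.60) − (-0.35)(-0.15) = 0.2775
adj(I−A) = [[0.60, 0.35], [0.15, 0.55]]
(I − A)⁻¹ = adj(I−A) / det(I−A) ≈
  [   2.1622     1.2613]
  [   0.5405     1.9820]
First solve x = (I − A)⁻¹ d = adj(I−A)·d / det(I−A); in particular x_L = (0.15·190 + 0.55·580) / 0.2775 = 347.50 / 0.2775 ≈ 1252.25225.
Intermediate flow from U to L: z_UL = a_UL · x_L = 0.35 × 347.50 / 0.2775 = 121.625 / 0.2775 ≈ 438.288.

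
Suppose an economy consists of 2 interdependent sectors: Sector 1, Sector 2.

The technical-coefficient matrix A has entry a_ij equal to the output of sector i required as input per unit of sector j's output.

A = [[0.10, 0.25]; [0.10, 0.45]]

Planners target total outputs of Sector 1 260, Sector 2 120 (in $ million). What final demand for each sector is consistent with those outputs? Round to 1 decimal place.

d_1 = 204.0, d_2 = 40.0

I − A =
  [   0.90    -0.25]
  [  -0.10     0.55]
d = (I − A) x:
  d_1 = (+0.90)·260 + (-0.25)·120 = 204.0
  d_2 = (-0.10)·260 + (+0.55)·120 = 40.0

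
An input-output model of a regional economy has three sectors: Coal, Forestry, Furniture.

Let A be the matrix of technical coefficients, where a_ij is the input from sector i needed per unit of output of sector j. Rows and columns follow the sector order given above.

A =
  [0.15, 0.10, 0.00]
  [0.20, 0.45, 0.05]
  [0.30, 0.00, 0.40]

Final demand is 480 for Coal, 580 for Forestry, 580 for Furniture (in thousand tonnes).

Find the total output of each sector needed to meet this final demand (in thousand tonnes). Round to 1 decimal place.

x_1 = 734.5, x_2 = 1442.9, x_3 = 1333.9

I − A =
  [   0.85    -0.10     0.00]
  [  -0.20     0.55    -0.05]
  [  -0.30     0.00     0.60]
Cofactors of I−A, C_ij = (−1)^(i+j)·(minor ij) (rows/columns in the sector order above):
  C_11 = (0.55)(0.60) − (-0.05)(0.00) = 0.3300
  C_12 = −[(-0.20)(0.60) − (-0.05)(-0.30)] = 0.1350
  C_13 = (-0.20)(0.00) − (0.55)(-0.30) = 0.1650
  C_21 = −[(-0.10)(0.60) − (0.00)(0.00)] = 0.0600
  C_22 = (0.85)(0.60) − (0.00)(-0.30) = 0.5100
  C_23 = −[(0.85)(0.00) − (-0.10)(-0.30)] = 0.0300
  C_31 = (-0.10)(-0.05) − (0.00)(0.55) = 0.0050
  C_32 = −[(0.85)(-0.05) − (0.00)(-0.20)] = 0.0425
  C_33 = (0.85)(0.55) − (-0.10)(-0.20) = 0.4475
det(I−A) = Σ_j (I−A)_1j·C_1j = (0.85)(0.3300) + (-0.10)(0.1350) + (0.00)(0.1650) = 0.2670
adj(I−A) = Cᵀ =
  [ 0.3300   0.0600   0.0050]
  [ 0.1350   0.5100   0.0425]
  [ 0.1650   0.0300   0.4475]
(I − A)⁻¹ = adj(I−A) / det(I−A) ≈
  [   1.2360     0.2247     0.0187]
  [   0.5056     1.9101     0.1592]
  [   0.6180     0.1124     1.6760]
x = (I − A)⁻¹ d = adj(I−A)·d / det(I−A), with det(I−A) = 0.2670:
  x_1 = (0.3300·480 + 0.0600·580 + 0.0050·580) / 0.2670 = 196.10 / 0.2670 ≈ 734.5
  x_2 = (0.1350·480 + 0.5100·580 + 0.0425·580) / 0.2670 = 385.25 / 0.2670 ≈ 1442.9
  x_3 = (0.1650·480 + 0.0300·580 + 0.4475·580) / 0.2670 = 356.15 / 0.2670 ≈ 1333.9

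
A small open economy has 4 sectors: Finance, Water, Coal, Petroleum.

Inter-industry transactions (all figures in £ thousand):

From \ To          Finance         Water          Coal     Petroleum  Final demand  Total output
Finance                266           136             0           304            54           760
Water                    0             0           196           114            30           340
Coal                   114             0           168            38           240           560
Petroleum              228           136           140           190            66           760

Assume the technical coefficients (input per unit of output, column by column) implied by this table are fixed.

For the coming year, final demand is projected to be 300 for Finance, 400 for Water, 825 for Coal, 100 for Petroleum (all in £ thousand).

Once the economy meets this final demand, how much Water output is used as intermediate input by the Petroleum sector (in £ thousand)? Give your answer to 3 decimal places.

z_WP = 446.847

Technical coefficients a_ij = z_ij / X_j:
  a_FF = 266/760 = 0.35, a_WF = 0/760 = 0.00, a_CF = 114/760 = 0.15, a_PF = 228/760 = 0.30
  a_FW = 136/340 = 0.40, a_WW = 0/340 = 0.00, a_CW = 0/340 = 0.00, a_PW = 136/340 = 0.40
  a_FC = 0/560 = 0.00, a_WC = 196/560 = 0.35, a_CC = 168/560 = 0.30, a_PC = 140/560 = 0.25
  a_FP = 304/760 = 0.40, a_WP = 114/760 = 0.15, a_CP = 38/760 = 0.05, a_PP = 190/760 = 0.25
I − A =
  [   0.65    -0.40     0.00    -0.40]
  [   0.00     1.00    -0.35    -0.15]
  [  -0.15     0.00     0.70    -0.05]
  [  -0.30    -0.40    -0.25     0.75]
Compute the cofactors C_ij = (−1)^(i+j)·(3×3 minor ij) of I−A; the adjugate is their transpose:
adj(I−A) = Cᵀ =
  [ 0.463500   0.317000   0.276000   0.329000]
  [ 0.081750   0.234125   0.153000   0.100625]
  [ 0.118500   0.088000   0.310500   0.101500]
  [ 0.268500   0.281000   0.295500   0.434000]
det(I−A) = Σ_j (I−A)_1j·C_1j = (0.65)(0.463500) + (-0.40)(0.081750) + (0.00)(0.118500) + (-0.40)(0.268500) = 0.161175
(I − A)⁻¹ = adj(I−A) / det(I−A) ≈
  [   2.8758     1.9668     1.7124     2.0413]
  [   0.5072     1.4526     0.9493     0.6243]
  [   0.7352     0.5460     1.9265     0.6298]
  [   1.6659     1.7434     1.8334     2.6927]
First solve x = (I − A)⁻¹ d = adj(I−A)·d / det(I−A); in particular x_P = (0.268500·300 + 0.281000·400 + 0.295500·825 + 0.434000·100) / 0.161175 = 480.1375 / 0.161175 ≈ 2978.98247.
Intermediate flow from W to P: z_WP = a_WP · x_P = 0.15 × 480.1375 / 0.161175 = 72.020625 / 0.161175 ≈ 446.847.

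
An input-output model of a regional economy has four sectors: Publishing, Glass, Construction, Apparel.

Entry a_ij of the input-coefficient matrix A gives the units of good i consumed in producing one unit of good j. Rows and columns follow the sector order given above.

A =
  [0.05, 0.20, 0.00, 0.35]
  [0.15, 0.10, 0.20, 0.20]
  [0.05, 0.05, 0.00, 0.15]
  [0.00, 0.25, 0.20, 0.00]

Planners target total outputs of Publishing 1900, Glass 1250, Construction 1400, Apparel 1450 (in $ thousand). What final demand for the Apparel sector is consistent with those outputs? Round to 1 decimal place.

I − A =
  [   0.95    -0.20     0.00    -0.35]
  [  -0.15     0.90    -0.20    -0.20]
  [  -0.05    -0.05     1.00    -0.15]
  [   0.00    -0.25    -0.20     1.00]
d = (I − A) x:
  d_P = (+0.95)·1900 + (-0.20)·1250 + (+0.00)·1400 + (-0.35)·1450 = 1047.5
  d_G = (-0.15)·1900 + (+0.90)·1250 + (-0.20)·1400 + (-0.20)·1450 = 270.0
  d_C = (-0.05)·1900 + (-0.05)·1250 + (+1.00)·1400 + (-0.15)·1450 = 1025.0
  d_A = (+0.00)·1900 + (-0.25)·1250 + (-0.20)·1400 + (+1.00)·1450 = 857.5

d_A = 857.5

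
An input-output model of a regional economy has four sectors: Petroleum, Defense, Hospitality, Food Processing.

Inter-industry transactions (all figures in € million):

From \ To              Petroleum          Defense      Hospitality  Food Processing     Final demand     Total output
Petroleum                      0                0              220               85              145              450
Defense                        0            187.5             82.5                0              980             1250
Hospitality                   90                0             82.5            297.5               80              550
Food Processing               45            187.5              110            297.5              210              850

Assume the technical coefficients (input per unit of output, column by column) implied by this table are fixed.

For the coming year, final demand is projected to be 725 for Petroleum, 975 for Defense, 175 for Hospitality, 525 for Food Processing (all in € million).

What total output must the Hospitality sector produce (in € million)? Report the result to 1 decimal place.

x_H = 1241.8

Technical coefficients a_ij = z_ij / X_j:
  a_PP = 0/450 = 0.00, a_DP = 0/450 = 0.00, a_HP = 90/450 = 0.20, a_FP = 45/450 = 0.10
  a_PD = 0/1250 = 0.00, a_DD = 187.5/1250 = 0.15, a_HD = 0/1250 = 0.00, a_FD = 187.5/1250 = 0.15
  a_PH = 220/550 = 0.40, a_DH = 82.5/550 = 0.15, a_HH = 82.5/550 = 0.15, a_FH = 110/550 = 0.20
  a_PF = 85/850 = 0.10, a_DF = 0/850 = 0.00, a_HF = 297.5/850 = 0.35, a_FF = 297.5/850 = 0.35
I − A =
  [   1.00     0.00    -0.40    -0.10]
  [   0.00     0.85    -0.15     0.00]
  [  -0.20     0.00     0.85    -0.35]
  [  -0.10    -0.15    -0.20     0.65]
Compute the cofactors C_ij = (−1)^(i+j)·(3×3 minor ij) of I−A; the adjugate is their transpose:
adj(I−A) = Cᵀ =
  [ 0.40225   0.03375   0.24025   0.19125]
  [ 0.02475   0.40400   0.09600   0.05550]
  [ 0.14025   0.05550   0.54400   0.31450]
  [ 0.11075   0.11550   0.22650   0.65450]
det(I−A) = Σ_j (I−A)_1j·C_1j = (1.00)(0.40225) + (0.00)(0.02475) + (-0.40)(0.14025) + (-0.10)(0.11075) = 0.335075
(I − A)⁻¹ = adj(I−A) / det(I−A) ≈
  [   1.2005     0.1007     0.7170     0.5708]
  [   0.0739     1.2057     0.2865     0.1656]
  [   0.4186     0.1656     1.6235     0.9386]
  [   0.3305     0.3447     0.6760     1.9533]
x = (I − A)⁻¹ d = adj(I−A)·d / det(I−A), with det(I−A) = 0.335075:
  x_P = (0.40225·725 + 0.03375·975 + 0.24025·175 + 0.19125·525) / 0.335075 = 466.9875 / 0.335075 ≈ 1393.7
  x_D = (0.02475·725 + 0.40400·975 + 0.09600·175 + 0.05550·525) / 0.335075 = 457.78125 / 0.335075 ≈ 1366.2
  x_H = (0.14025·725 + 0.05550·975 + 0.54400·175 + 0.31450·525) / 0.335075 = 416.10625 / 0.335075 ≈ 1241.8
  x_F = (0.11075·725 + 0.11550·975 + 0.22650·175 + 0.65450·525) / 0.335075 = 576.15625 / 0.335075 ≈ 1719.5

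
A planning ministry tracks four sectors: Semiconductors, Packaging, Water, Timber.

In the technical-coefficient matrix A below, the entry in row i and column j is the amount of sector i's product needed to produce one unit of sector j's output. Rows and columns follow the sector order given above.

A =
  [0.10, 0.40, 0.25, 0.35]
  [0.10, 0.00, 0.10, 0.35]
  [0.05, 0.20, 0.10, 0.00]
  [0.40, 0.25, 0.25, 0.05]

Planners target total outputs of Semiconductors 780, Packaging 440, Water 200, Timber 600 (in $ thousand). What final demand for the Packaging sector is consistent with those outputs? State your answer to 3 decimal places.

d_2 = 132.000

I − A =
  [   0.90    -0.40    -0.25    -0.35]
  [  -0.10     1.00    -0.10    -0.35]
  [  -0.05    -0.20     0.90     0.00]
  [  -0.40    -0.25    -0.25     0.95]
d = (I − A) x:
  d_1 = (+0.90)·780 + (-0.40)·440 + (-0.25)·200 + (-0.35)·600 = 266.000
  d_2 = (-0.10)·780 + (+1.00)·440 + (-0.10)·200 + (-0.35)·600 = 132.000
  d_3 = (-0.05)·780 + (-0.20)·440 + (+0.90)·200 + (+0.00)·600 = 53.000
  d_4 = (-0.40)·780 + (-0.25)·440 + (-0.25)·200 + (+0.95)·600 = 98.000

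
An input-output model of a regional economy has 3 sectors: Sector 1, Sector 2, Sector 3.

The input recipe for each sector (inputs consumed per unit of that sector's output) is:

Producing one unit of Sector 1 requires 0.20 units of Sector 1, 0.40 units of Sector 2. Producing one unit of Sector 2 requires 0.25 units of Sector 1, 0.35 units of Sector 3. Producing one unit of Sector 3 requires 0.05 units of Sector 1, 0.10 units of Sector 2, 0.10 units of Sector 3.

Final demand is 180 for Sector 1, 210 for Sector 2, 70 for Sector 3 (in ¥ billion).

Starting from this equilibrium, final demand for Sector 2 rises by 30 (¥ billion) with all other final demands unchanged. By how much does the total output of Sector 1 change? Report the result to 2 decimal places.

Δx_1 = 12.23

I − A =
  [   0.80    -0.25    -0.05]
  [  -0.40     1.00    -0.10]
  [   0.00    -0.35     0.90]
Cofactors of I−A, C_ij = (−1)^(i+j)·(minor ij) (rows/columns in the sector order above):
  C_11 = (1.00)(0.90) − (-0.10)(-0.35) = 0.8650
  C_12 = −[(-0.40)(0.90) − (-0.10)(0.00)] = 0.3600
  C_13 = (-0.40)(-0.35) − (1.00)(0.00) = 0.1400
  C_21 = −[(-0.25)(0.90) − (-0.05)(-0.35)] = 0.2425
  C_22 = (0.80)(0.90) − (-0.05)(0.00) = 0.7200
  C_23 = −[(0.80)(-0.35) − (-0.25)(0.00)] = 0.2800
  C_31 = (-0.25)(-0.10) − (-0.05)(1.00) = 0.0750
  C_32 = −[(0.80)(-0.10) − (-0.05)(-0.40)] = 0.1000
  C_33 = (0.80)(1.00) − (-0.25)(-0.40) = 0.7000
det(I−A) = Σ_j (I−A)_1j·C_1j = (0.80)(0.8650) + (-0.25)(0.3600) + (-0.05)(0.1400) = 0.5950
adj(I−A) = Cᵀ =
  [ 0.8650   0.2425   0.0750]
  [ 0.3600   0.7200   0.1000]
  [ 0.1400   0.2800   0.7000]
(I − A)⁻¹ = adj(I−A) / det(I−A) ≈
  [   1.4538     0.4076     0.1261]
  [   0.6050     1.2101     0.1681]
  [   0.2353     0.4706     1.1765]
Δx = (I − A)⁻¹ Δd with Δd having +30 in the Sector 2 component and 0 elsewhere.
So Δx_1 = L_12 · (+30), where L_12 = adj(I−A)_12 / det(I−A) = 0.2425 / 0.5950.
Δx_1 = 0.2425 × (+30) / 0.5950 = 7.275 / 0.5950 ≈ 12.23.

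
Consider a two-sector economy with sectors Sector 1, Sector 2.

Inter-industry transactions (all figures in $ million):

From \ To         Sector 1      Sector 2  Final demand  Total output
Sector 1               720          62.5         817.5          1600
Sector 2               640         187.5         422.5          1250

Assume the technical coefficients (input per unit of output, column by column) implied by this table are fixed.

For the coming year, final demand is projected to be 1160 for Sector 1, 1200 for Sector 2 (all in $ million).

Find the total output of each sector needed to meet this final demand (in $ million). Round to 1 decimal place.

x_1 = 2337.4, x_2 = 2511.7

Technical coefficients a_ij = z_ij / X_j:
  a_11 = 720/1600 = 0.45, a_21 = 640/1600 = 0.40
  a_12 = 62.5/1250 = 0.05, a_22 = 187.5/1250 = 0.15
I − A =
  [   0.55    -0.05]
  [  -0.40     0.85]
det(I−A) = (0.55)(0.85) − (-0.05)(-0.40) = 0.4475
adj(I−A) = [[0.85, 0.05], [0.40, 0.55]]
(I − A)⁻¹ = adj(I−A) / det(I−A) ≈
  [   1.8994     0.1117]
  [   0.8939     1.2291]
x = (I − A)⁻¹ d = adj(I−A)·d / det(I−A), with det(I−A) = 0.4475:
  x_1 = (0.85·1160 + 0.05·1200) / 0.4475 = 1046.00 / 0.4475 ≈ 2337.4
  x_2 = (0.40·1160 + 0.55·1200) / 0.4475 = 1124.00 / 0.4475 ≈ 2511.7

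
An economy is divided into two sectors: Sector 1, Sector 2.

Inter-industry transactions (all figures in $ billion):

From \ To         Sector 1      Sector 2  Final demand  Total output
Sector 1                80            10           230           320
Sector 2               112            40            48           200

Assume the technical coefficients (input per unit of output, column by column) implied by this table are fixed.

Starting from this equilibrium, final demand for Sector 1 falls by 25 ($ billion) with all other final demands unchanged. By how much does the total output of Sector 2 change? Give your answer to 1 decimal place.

Technical coefficients a_ij = z_ij / X_j:
  a_11 = 80/320 = 0.25, a_21 = 112/320 = 0.35
  a_12 = 10/200 = 0.05, a_22 = 40/200 = 0.20
I − A =
  [   0.75    -0.05]
  [  -0.35     0.80]
det(I−A) = (0.75)(0.80) − (-0.05)(-0.35) = 0.5825
adj(I−A) = [[0.80, 0.05], [0.35, 0.75]]
(I − A)⁻¹ = adj(I−A) / det(I−A) ≈
  [   1.3734     0.0858]
  [   0.6009     1.2876]
Δx = (I − A)⁻¹ Δd with Δd having -25 in the Sector 1 component and 0 elsewhere.
So Δx_2 = L_21 · (-25), where L_21 = adj(I−A)_21 / det(I−A) = 0.35 / 0.5825.
Δx_2 = 0.35 × (-25) / 0.5825 = -8.75 / 0.5825 ≈ -15.0.

Δx_2 = -15.0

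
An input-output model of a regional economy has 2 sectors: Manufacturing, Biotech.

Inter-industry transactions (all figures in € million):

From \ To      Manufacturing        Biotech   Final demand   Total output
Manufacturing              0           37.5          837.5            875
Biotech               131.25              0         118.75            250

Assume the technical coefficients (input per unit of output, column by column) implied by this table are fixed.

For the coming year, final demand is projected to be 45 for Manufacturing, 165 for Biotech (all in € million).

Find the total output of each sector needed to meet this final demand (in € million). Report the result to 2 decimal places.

x_M = 71.36, x_B = 175.70

Technical coefficients a_ij = z_ij / X_j:
  a_MM = 0/875 = 0.00, a_BM = 131.25/875 = 0.15
  a_MB = 37.5/250 = 0.15, a_BB = 0/250 = 0.00
I − A =
  [   1.00    -0.15]
  [  -0.15     1.00]
det(I−A) = (1.00)(1.00) − (-0.15)(-0.15) = 0.9775
adj(I−A) = [[1.00, 0.15], [0.15, 1.00]]
(I − A)⁻¹ = adj(I−A) / det(I−A) ≈
  [   1.0230     0.1535]
  [   0.1535     1.0230]
x = (I − A)⁻¹ d = adj(I−A)·d / det(I−A), with det(I−A) = 0.9775:
  x_M = (1.00·45 + 0.15·165) / 0.9775 = 69.75 / 0.9775 ≈ 71.36
  x_B = (0.15·45 + 1.00·165) / 0.9775 = 171.75 / 0.9775 ≈ 175.70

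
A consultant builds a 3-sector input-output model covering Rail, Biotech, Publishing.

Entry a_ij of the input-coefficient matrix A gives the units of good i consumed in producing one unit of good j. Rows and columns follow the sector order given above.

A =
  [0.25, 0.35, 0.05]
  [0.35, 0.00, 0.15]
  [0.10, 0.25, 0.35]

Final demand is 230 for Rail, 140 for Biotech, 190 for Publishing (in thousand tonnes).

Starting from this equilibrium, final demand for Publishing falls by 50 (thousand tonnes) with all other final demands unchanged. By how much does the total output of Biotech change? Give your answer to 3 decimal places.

I − A =
  [   0.75    -0.35    -0.05]
  [  -0.35     1.00    -0.15]
  [  -0.10    -0.25     0.65]
Cofactors of I−A, C_ij = (−1)^(i+j)·(minor ij) (rows/columns in the sector order above):
  C_11 = (1.00)(0.65) − (-0.15)(-0.25) = 0.6125
  C_12 = −[(-0.35)(0.65) − (-0.15)(-0.10)] = 0.2425
  C_13 = (-0.35)(-0.25) − (1.00)(-0.10) = 0.1875
  C_21 = −[(-0.35)(0.65) − (-0.05)(-0.25)] = 0.2400
  C_22 = (0.75)(0.65) − (-0.05)(-0.10) = 0.4825
  C_23 = −[(0.75)(-0.25) − (-0.35)(-0.10)] = 0.2225
  C_31 = (-0.35)(-0.15) − (-0.05)(1.00) = 0.1025
  C_32 = −[(0.75)(-0.15) − (-0.05)(-0.35)] = 0.1300
  C_33 = (0.75)(1.00) − (-0.35)(-0.35) = 0.6275
det(I−A) = Σ_j (I−A)_1j·C_1j = (0.75)(0.6125) + (-0.35)(0.2425) + (-0.05)(0.1875) = 0.365125
adj(I−A) = Cᵀ =
  [ 0.6125   0.2400   0.1025]
  [ 0.2425   0.4825   0.1300]
  [ 0.1875   0.2225   0.6275]
(I − A)⁻¹ = adj(I−A) / det(I−A) ≈
  [   1.6775     0.6573     0.2807]
  [   0.6642     1.3215     0.3560]
  [   0.5135     0.6094     1.7186]
Δx = (I − A)⁻¹ Δd with Δd having -50 in the Publishing component and 0 elsewhere.
So Δx_2 = L_23 · (-50), where L_23 = adj(I−A)_23 / det(I−A) = 0.1300 / 0.365125.
Δx_2 = 0.1300 × (-50) / 0.365125 = -6.50 / 0.365125 ≈ -17.802.

Δx_2 = -17.802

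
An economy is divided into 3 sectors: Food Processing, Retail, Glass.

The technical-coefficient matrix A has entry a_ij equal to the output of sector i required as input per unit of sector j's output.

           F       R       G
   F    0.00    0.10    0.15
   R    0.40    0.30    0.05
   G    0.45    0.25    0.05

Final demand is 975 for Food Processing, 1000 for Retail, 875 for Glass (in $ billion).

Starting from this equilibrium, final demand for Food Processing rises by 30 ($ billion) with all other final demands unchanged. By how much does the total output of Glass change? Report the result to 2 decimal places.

Δx_G = 22.64

I − A =
  [   1.00    -0.10    -0.15]
  [  -0.40     0.70    -0.05]
  [  -0.45    -0.25     0.95]
Cofactors of I−A, C_ij = (−1)^(i+j)·(minor ij) (rows/columns in the sector order above):
  C_11 = (0.70)(0.95) − (-0.05)(-0.25) = 0.6525
  C_12 = −[(-0.40)(0.95) − (-0.05)(-0.45)] = 0.4025
  C_13 = (-0.40)(-0.25) − (0.70)(-0.45) = 0.4150
  C_21 = −[(-0.10)(0.95) − (-0.15)(-0.25)] = 0.1325
  C_22 = (1.00)(0.95) − (-0.15)(-0.45) = 0.8825
  C_23 = −[(1.00)(-0.25) − (-0.10)(-0.45)] = 0.2950
  C_31 = (-0.10)(-0.05) − (-0.15)(0.70) = 0.1100
  C_32 = −[(1.00)(-0.05) − (-0.15)(-0.40)] = 0.1100
  C_33 = (1.00)(0.70) − (-0.10)(-0.40) = 0.6600
det(I−A) = Σ_j (I−A)_1j·C_1j = (1.00)(0.6525) + (-0.10)(0.4025) + (-0.15)(0.4150) = 0.5500
adj(I−A) = Cᵀ =
  [ 0.6525   0.1325   0.1100]
  [ 0.4025   0.8825   0.1100]
  [ 0.4150   0.2950   0.6600]
(I − A)⁻¹ = adj(I−A) / det(I−A) ≈
  [   1.1864     0.2409     0.2000]
  [   0.7318     1.6045     0.2000]
  [   0.7545     0.5364     1.2000]
Δx = (I − A)⁻¹ Δd with Δd having +30 in the Food Processing component and 0 elsewhere.
So Δx_G = L_GF · (+30), where L_GF = adj(I−A)_GF / det(I−A) = 0.4150 / 0.5500.
Δx_G = 0.4150 × (+30) / 0.5500 = 12.45 / 0.5500 ≈ 22.64.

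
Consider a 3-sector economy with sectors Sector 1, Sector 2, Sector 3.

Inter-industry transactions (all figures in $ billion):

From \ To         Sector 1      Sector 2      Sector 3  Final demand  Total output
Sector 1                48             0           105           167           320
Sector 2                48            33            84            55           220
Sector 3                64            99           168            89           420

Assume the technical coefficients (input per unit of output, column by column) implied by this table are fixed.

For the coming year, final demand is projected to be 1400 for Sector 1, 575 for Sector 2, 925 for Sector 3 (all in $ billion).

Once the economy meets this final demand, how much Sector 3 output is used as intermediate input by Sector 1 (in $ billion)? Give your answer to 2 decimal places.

Technical coefficients a_ij = z_ij / X_j:
  a_11 = 48/320 = 0.15, a_21 = 48/320 = 0.15, a_31 = 64/320 = 0.20
  a_12 = 0/220 = 0.00, a_22 = 33/220 = 0.15, a_32 = 99/220 = 0.45
  a_13 = 105/420 = 0.25, a_23 = 84/420 = 0.20, a_33 = 168/420 = 0.40
I − A =
  [   0.85     0.00    -0.25]
  [  -0.15     0.85    -0.20]
  [  -0.20    -0.45     0.60]
Cofactors of I−A, C_ij = (−1)^(i+j)·(minor ij) (rows/columns in the sector order above):
  C_11 = (0.85)(0.60) − (-0.20)(-0.45) = 0.4200
  C_12 = −[(-0.15)(0.60) − (-0.20)(-0.20)] = 0.1300
  C_13 = (-0.15)(-0.45) − (0.85)(-0.20) = 0.2375
  C_21 = −[(0.00)(0.60) − (-0.25)(-0.45)] = 0.1125
  C_22 = (0.85)(0.60) − (-0.25)(-0.20) = 0.4600
  C_23 = −[(0.85)(-0.45) − (0.00)(-0.20)] = 0.3825
  C_31 = (0.00)(-0.20) − (-0.25)(0.85) = 0.2125
  C_32 = −[(0.85)(-0.20) − (-0.25)(-0.15)] = 0.2075
  C_33 = (0.85)(0.85) − (0.00)(-0.15) = 0.7225
det(I−A) = Σ_j (I−A)_1j·C_1j = (0.85)(0.4200) + (0.00)(0.1300) + (-0.25)(0.2375) = 0.297625
adj(I−A) = Cᵀ =
  [ 0.4200   0.1125   0.2125]
  [ 0.1300   0.4600   0.2075]
  [ 0.2375   0.3825   0.7225]
(I − A)⁻¹ = adj(I−A) / det(I−A) ≈
  [   1.4112     0.3780     0.7140]
  [   0.4368     1.5456     0.6972]
  [   0.7980     1.2852     2.4276]
First solve x = (I − A)⁻¹ d = adj(I−A)·d / det(I−A); in particular x_1 = (0.4200·1400 + 0.1125·575 + 0.2125·925) / 0.297625 = 849.25 / 0.297625 ≈ 2853.4229.
Intermediate flow from 3 to 1: z_31 = a_31 · x_1 = 0.20 × 849.25 / 0.297625 = 169.85 / 0.297625 ≈ 570.68.

z_31 = 570.68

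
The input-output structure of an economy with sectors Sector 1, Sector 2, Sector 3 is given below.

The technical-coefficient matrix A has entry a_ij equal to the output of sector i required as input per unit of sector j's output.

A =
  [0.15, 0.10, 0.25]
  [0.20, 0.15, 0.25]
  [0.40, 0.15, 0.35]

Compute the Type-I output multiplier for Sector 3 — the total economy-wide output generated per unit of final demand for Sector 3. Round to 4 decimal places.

m_3 = 3.7316

I − A =
  [   0.85    -0.10    -0.25]
  [  -0.20     0.85    -0.25]
  [  -0.40    -0.15     0.65]
Cofactors of I−A, C_ij = (−1)^(i+j)·(minor ij) (rows/columns in the sector order above):
  C_11 = (0.85)(0.65) − (-0.25)(-0.15) = 0.5150
  C_12 = −[(-0.20)(0.65) − (-0.25)(-0.40)] = 0.2300
  C_13 = (-0.20)(-0.15) − (0.85)(-0.40) = 0.3700
  C_21 = −[(-0.10)(0.65) − (-0.25)(-0.15)] = 0.1025
  C_22 = (0.85)(0.65) − (-0.25)(-0.40) = 0.4525
  C_23 = −[(0.85)(-0.15) − (-0.10)(-0.40)] = 0.1675
  C_31 = (-0.10)(-0.25) − (-0.25)(0.85) = 0.2375
  C_32 = −[(0.85)(-0.25) − (-0.25)(-0.20)] = 0.2625
  C_33 = (0.85)(0.85) − (-0.10)(-0.20) = 0.7025
det(I−A) = Σ_j (I−A)_1j·C_1j = (0.85)(0.5150) + (-0.10)(0.2300) + (-0.25)(0.3700) = 0.32225
adj(I−A) = Cᵀ =
  [ 0.5150   0.1025   0.2375]
  [ 0.2300   0.4525   0.2625]
  [ 0.3700   0.1675   0.7025]
(I − A)⁻¹ = adj(I−A) / det(I−A) ≈
  [   1.59814     0.31808     0.73701]
  [   0.71373     1.40419     0.81458]
  [   1.14818     0.51978     2.17998]
The output multiplier for sector j is the column-j sum of the Leontief inverse (I − A)⁻¹ = adj(I−A) / det(I−A).
Column 3 of adj(I−A): (0.2375, 0.2625, 0.7025); det(I−A) = 0.32225.
m_3 = (0.2375 + 0.2625 + 0.7025) / 0.32225 = 1.2025 / 0.32225 ≈ 3.7316.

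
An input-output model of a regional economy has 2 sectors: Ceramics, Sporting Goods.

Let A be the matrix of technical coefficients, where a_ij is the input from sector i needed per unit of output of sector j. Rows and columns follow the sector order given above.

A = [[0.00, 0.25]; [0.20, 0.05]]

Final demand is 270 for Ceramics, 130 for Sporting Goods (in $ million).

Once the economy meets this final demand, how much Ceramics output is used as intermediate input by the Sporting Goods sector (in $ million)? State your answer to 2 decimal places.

I − A =
  [   1.00    -0.25]
  [  -0.20     0.95]
det(I−A) = (1.00)(0.95) − (-0.25)(-0.20) = 0.9000
adj(I−A) = [[0.95, 0.25], [0.20, 1.00]]
(I − A)⁻¹ = adj(I−A) / det(I−A) ≈
  [   1.0556     0.2778]
  [   0.2222     1.1111]
First solve x = (I − A)⁻¹ d = adj(I−A)·d / det(I−A); in particular x_2 = (0.20·270 + 1.00·130) / 0.9000 = 184.00 / 0.9000 ≈ 204.4444.
Intermediate flow from 1 to 2: z_12 = a_12 · x_2 = 0.25 × 184.00 / 0.9000 = 46.00 / 0.9000 ≈ 51.11.

z_12 = 51.11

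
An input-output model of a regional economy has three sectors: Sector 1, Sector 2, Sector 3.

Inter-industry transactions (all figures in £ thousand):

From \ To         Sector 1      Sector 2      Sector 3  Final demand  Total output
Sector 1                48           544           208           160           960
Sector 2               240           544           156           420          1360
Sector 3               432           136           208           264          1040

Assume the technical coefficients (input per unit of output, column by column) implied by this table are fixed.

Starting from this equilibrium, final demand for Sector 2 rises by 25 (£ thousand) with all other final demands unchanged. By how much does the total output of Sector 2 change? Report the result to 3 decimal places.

Δx_2 = 60.743

Technical coefficients a_ij = z_ij / X_j:
  a_11 = 48/960 = 0.05, a_21 = 240/960 = 0.25, a_31 = 432/960 = 0.45
  a_12 = 544/1360 = 0.40, a_22 = 544/1360 = 0.40, a_32 = 136/1360 = 0.10
  a_13 = 208/1040 = 0.20, a_23 = 156/1040 = 0.15, a_33 = 208/1040 = 0.20
I − A =
  [   0.95    -0.40    -0.20]
  [  -0.25     0.60    -0.15]
  [  -0.45    -0.10     0.80]
Cofactors of I−A, C_ij = (−1)^(i+j)·(minor ij) (rows/columns in the sector order above):
  C_11 = (0.60)(0.80) − (-0.15)(-0.10) = 0.4650
  C_12 = −[(-0.25)(0.80) − (-0.15)(-0.45)] = 0.2675
  C_13 = (-0.25)(-0.10) − (0.60)(-0.45) = 0.2950
  C_21 = −[(-0.40)(0.80) − (-0.20)(-0.10)] = 0.3400
  C_22 = (0.95)(0.80) − (-0.20)(-0.45) = 0.6700
  C_23 = −[(0.95)(-0.10) − (-0.40)(-0.45)] = 0.2750
  C_31 = (-0.40)(-0.15) − (-0.20)(0.60) = 0.1800
  C_32 = −[(0.95)(-0.15) − (-0.20)(-0.25)] = 0.1925
  C_33 = (0.95)(0.60) − (-0.40)(-0.25) = 0.4700
det(I−A) = Σ_j (I−A)_1j·C_1j = (0.95)(0.4650) + (-0.40)(0.2675) + (-0.20)(0.2950) = 0.27575
adj(I−A) = Cᵀ =
  [ 0.4650   0.3400   0.1800]
  [ 0.2675   0.6700   0.1925]
  [ 0.2950   0.2750   0.4700]
(I − A)⁻¹ = adj(I−A) / det(I−A) ≈
  [   1.6863     1.2330     0.6528]
  [   0.9701     2.4297     0.6981]
  [   1.0698     0.9973     1.7044]
Δx = (I − A)⁻¹ Δd with Δd having +25 in the Sector 2 component and 0 elsewhere.
So Δx_2 = L_22 · (+25), where L_22 = adj(I−A)_22 / det(I−A) = 0.6700 / 0.27575.
Δx_2 = 0.6700 × (+25) / 0.27575 = 16.75 / 0.27575 ≈ 60.743.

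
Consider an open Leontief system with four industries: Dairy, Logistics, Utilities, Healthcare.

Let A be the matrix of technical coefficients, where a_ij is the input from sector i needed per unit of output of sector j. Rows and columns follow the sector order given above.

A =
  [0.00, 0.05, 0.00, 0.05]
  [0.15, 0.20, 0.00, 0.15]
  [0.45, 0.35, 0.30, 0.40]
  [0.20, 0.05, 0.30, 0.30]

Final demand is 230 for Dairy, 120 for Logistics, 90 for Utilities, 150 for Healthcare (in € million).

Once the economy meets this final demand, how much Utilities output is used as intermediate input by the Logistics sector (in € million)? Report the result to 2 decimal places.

I − A =
  [   1.00    -0.05     0.00    -0.05]
  [  -0.15     0.80     0.00    -0.15]
  [  -0.45    -0.35     0.70    -0.40]
  [  -0.20    -0.05    -0.30     0.70]
Compute the cofactors C_ij = (−1)^(i+j)·(3×3 minor ij) of I−A; the adjugate is their transpose:
adj(I−A) = Cᵀ =
  [ 0.275000   0.025500   0.014250   0.033250]
  [ 0.096750   0.356250   0.047250   0.110250]
  [ 0.362875   0.282375   0.537375   0.393500]
  [ 0.241000   0.153750   0.237750   0.554750]
det(I−A) = Σ_j (I−A)_1j·C_1j = (1.00)(0.275000) + (-0.05)(0.096750) + (0.00)(0.362875) + (-0.05)(0.241000) = 0.2581125
(I − A)⁻¹ = adj(I−A) / det(I−A) ≈
  [   1.0654     0.0988     0.0552     0.1288]
  [   0.3748     1.3802     0.1831     0.4271]
  [   1.4059     1.0940     2.0819     1.5245]
  [   0.9337     0.5957     0.9211     2.1493]
First solve x = (I − A)⁻¹ d = adj(I−A)·d / det(I−A); in particular x_2 = (0.096750·230 + 0.356250·120 + 0.047250·90 + 0.110250·150) / 0.2581125 = 85.7925 / 0.2581125 ≈ 332.3841.
Intermediate flow from 3 to 2: z_32 = a_32 · x_2 = 0.35 × 85.7925 / 0.2581125 = 30.027375 / 0.2581125 ≈ 116.33.

z_32 = 116.33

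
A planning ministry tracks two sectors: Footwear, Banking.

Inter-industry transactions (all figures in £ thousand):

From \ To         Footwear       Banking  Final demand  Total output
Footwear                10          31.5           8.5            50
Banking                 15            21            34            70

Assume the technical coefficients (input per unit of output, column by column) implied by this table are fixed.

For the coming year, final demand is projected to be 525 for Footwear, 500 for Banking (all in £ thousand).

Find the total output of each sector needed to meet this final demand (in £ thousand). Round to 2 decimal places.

Technical coefficients a_ij = z_ij / X_j:
  a_FF = 10/50 = 0.20, a_BF = 15/50 = 0.30
  a_FB = 31.5/70 = 0.45, a_BB = 21/70 = 0.30
I − A =
  [   0.80    -0.45]
  [  -0.30     0.70]
det(I−A) = (0.80)(0.70) − (-0.45)(-0.30) = 0.4250
adj(I−A) = [[0.70, 0.45], [0.30, 0.80]]
(I − A)⁻¹ = adj(I−A) / det(I−A) ≈
  [   1.6471     1.0588]
  [   0.7059     1.8824]
x = (I − A)⁻¹ d = adj(I−A)·d / det(I−A), with det(I−A) = 0.4250:
  x_F = (0.70·525 + 0.45·500) / 0.4250 = 592.50 / 0.4250 ≈ 1394.12
  x_B = (0.30·525 + 0.80·500) / 0.4250 = 557.50 / 0.4250 ≈ 1311.76

x_F = 1394.12, x_B = 1311.76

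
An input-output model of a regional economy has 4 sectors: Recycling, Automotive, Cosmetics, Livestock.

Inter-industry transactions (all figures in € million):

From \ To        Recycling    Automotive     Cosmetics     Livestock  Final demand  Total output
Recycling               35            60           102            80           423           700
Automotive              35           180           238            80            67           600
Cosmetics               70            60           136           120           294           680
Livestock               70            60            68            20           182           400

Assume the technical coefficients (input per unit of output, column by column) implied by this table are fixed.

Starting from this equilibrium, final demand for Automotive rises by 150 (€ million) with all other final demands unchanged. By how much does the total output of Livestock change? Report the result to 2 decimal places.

Technical coefficients a_ij = z_ij / X_j:
  a_11 = 35/700 = 0.05, a_21 = 35/700 = 0.05, a_31 = 70/700 = 0.10, a_41 = 70/700 = 0.10
  a_12 = 60/600 = 0.10, a_22 = 180/600 = 0.30, a_32 = 60/600 = 0.10, a_42 = 60/600 = 0.10
  a_13 = 102/680 = 0.15, a_23 = 238/680 = 0.35, a_33 = 136/680 = 0.20, a_43 = 68/680 = 0.10
  a_14 = 80/400 = 0.20, a_24 = 80/400 = 0.20, a_34 = 120/400 = 0.30, a_44 = 20/400 = 0.05
I − A =
  [   0.95    -0.10    -0.15    -0.20]
  [  -0.05     0.70    -0.35    -0.20]
  [  -0.10    -0.10     0.80    -0.30]
  [  -0.10    -0.10    -0.10     0.95]
Compute the cofactors C_ij = (−1)^(i+j)·(3×3 minor ij) of I−A; the adjugate is their transpose:
adj(I−A) = Cᵀ =
  [ 0.44925   0.10975   0.15300   0.16600]
  [ 0.09825   0.65675   0.33900   0.26600]
  [ 0.09375   0.13125   0.59100   0.23400]
  [ 0.06750   0.09450   0.11400   0.48000]
det(I−A) = Σ_j (I−A)_1j·C_1j = (0.95)(0.44925) + (-0.10)(0.09825) + (-0.15)(0.09375) + (-0.20)(0.06750) = 0.3894
(I − A)⁻¹ = adj(I−A) / det(I−A) ≈
  [   1.1537     0.2818     0.3929     0.4263]
  [   0.2523     1.6866     0.8706     0.6831]
  [   0.2408     0.3371     1.5177     0.6009]
  [   0.1733     0.2427     0.2928     1.2327]
Δx = (I − A)⁻¹ Δd with Δd having +150 in the Automotive component and 0 elsewhere.
So Δx_4 = L_42 · (+150), where L_42 = adj(I−A)_42 / det(I−A) = 0.09450 / 0.3894.
Δx_4 = 0.09450 × (+150) / 0.3894 = 14.175 / 0.3894 ≈ 36.40.

Δx_4 = 36.40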